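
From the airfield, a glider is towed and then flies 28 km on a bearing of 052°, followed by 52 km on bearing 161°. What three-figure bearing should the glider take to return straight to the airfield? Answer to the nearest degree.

Leg 1 (052°, 28 km): east 28 sin 52° = 22.06, north 28 cos 52° = 17.24
Leg 2 (161°, 52 km): east 52 sin 161° = 16.93, north 52 cos 161° = -49.17
Net displacement: 38.99 east, -31.93 north. Direction back to start is (-38.99, 31.93): bearing = atan2(-38.99, 31.93) mod 360° = 309.31° ≈ 309°.

309°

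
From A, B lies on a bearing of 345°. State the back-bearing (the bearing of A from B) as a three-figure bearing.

Back-bearing = 345° − 180° = 165°.

165°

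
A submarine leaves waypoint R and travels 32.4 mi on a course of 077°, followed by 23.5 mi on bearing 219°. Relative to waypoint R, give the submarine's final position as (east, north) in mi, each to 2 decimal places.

Leg 1 (077°, 32.4 mi): east 32.4 sin 77° = 31.57, north 32.4 cos 77° = 7.29
Leg 2 (219°, 23.5 mi): east 23.5 sin 219° = -14.79, north 23.5 cos 219° = -18.26
Summing: 16.78 mi east, -10.97 mi north → (16.78, -10.97).

(16.78, -10.97)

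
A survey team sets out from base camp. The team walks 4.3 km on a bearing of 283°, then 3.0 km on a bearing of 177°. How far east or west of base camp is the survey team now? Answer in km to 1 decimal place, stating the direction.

4.0 km west

Leg 1 (283°, 4.3 km): east 4.3 sin 283° = -4.19, north 4.3 cos 283° = 0.97
Leg 2 (177°, 3.0 km): east 3.0 sin 177° = 0.16, north 3.0 cos 177° = -3.00
Net east component: -4.03 km.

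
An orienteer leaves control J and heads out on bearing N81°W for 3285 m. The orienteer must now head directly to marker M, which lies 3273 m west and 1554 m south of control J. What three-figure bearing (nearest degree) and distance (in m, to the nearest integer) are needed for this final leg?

Leg 1 (N81°W, 3285 m): east 3285 sin 279° = -3244.56, north 3285 cos 279° = 513.89
Current position: (-3244.56, 513.89). Target: (-3273, -1554). Remaining: Δeast = -28.44, Δnorth = -2067.89.
Bearing = atan2(-28.44, -2067.89) mod 360° = 180.79°; distance = √((-28.44)² + (-2067.89)²) = 2068.083 m.

181°, 2068 m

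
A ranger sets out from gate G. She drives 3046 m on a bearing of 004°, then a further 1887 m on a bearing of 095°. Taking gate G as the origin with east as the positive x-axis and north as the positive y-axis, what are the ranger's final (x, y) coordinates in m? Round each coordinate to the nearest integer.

Leg 1 (004°, 3046 m): east 3046 sin 4° = 212.48, north 3046 cos 4° = 3038.58
Leg 2 (095°, 1887 m): east 1887 sin 95° = 1879.82, north 1887 cos 95° = -164.46
Summing: 2092.30 m east, 2874.12 m north → (2092, 2874).

(2092, 2874)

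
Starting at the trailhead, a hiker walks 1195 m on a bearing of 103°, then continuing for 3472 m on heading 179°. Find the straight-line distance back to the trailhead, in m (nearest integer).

Leg 1 (103°, 1195 m): east 1195 sin 103° = 1164.37, north 1195 cos 103° = -268.82
Leg 2 (179°, 3472 m): east 3472 sin 179° = 60.59, north 3472 cos 179° = -3471.47
Net: 1224.97 east, -3740.29 north. Distance = √((1224.97)² + (-3740.29)²) = 3935.771 m.

3936 m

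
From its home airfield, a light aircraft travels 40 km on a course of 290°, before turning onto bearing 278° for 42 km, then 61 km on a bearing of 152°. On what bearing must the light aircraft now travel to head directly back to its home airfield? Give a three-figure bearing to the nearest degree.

056°

Leg 1 (290°, 40 km): east 40 sin 290° = -37.59, north 40 cos 290° = 13.68
Leg 2 (278°, 42 km): east 42 sin 278° = -41.59, north 42 cos 278° = 5.85
Leg 3 (152°, 61 km): east 61 sin 152° = 28.64, north 61 cos 152° = -53.86
Net displacement: -50.54 east, -34.33 north. Direction back to start is (50.54, 34.33): bearing = atan2(50.54, 34.33) mod 360° = 55.81° ≈ 056°.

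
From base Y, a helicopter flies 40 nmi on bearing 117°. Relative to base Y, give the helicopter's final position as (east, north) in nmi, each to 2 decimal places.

(35.64, -18.16)

Leg 1 (117°, 40 nmi): east 40 sin 117° = 35.64, north 40 cos 117° = -18.16
Summing: 35.64 nmi east, -18.16 nmi north → (35.64, -18.16).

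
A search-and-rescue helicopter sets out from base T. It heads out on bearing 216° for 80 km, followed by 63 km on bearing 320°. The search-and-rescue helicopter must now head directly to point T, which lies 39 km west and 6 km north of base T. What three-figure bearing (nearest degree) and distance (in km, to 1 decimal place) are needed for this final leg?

065°, 53.5 km

Leg 1 (216°, 80 km): east 80 sin 216° = -47.02, north 80 cos 216° = -64.72
Leg 2 (320°, 63 km): east 63 sin 320° = -40.50, north 63 cos 320° = 48.26
Current position: (-87.52, -16.46). Target: (-39, 6). Remaining: Δeast = 48.52, Δnorth = 22.46.
Bearing = atan2(48.52, 22.46) mod 360° = 65.16°; distance = √((48.52)² + (22.46)²) = 53.465 km.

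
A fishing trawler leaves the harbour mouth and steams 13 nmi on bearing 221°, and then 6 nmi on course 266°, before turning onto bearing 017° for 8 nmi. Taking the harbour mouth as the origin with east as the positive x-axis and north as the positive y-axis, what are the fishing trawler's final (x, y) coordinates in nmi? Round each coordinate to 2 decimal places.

Leg 1 (221°, 13 nmi): east 13 sin 221° = -8.53, north 13 cos 221° = -9.81
Leg 2 (266°, 6 nmi): east 6 sin 266° = -5.99, north 6 cos 266° = -0.42
Leg 3 (017°, 8 nmi): east 8 sin 17° = 2.34, north 8 cos 17° = 7.65
Summing: -12.18 nmi east, -2.58 nmi north → (-12.18, -2.58).

(-12.18, -2.58)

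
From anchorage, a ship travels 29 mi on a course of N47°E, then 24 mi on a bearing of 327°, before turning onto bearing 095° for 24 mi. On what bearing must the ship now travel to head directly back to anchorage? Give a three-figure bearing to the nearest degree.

220°

Leg 1 (N47°E, 29 mi): east 29 sin 47° = 21.21, north 29 cos 47° = 19.78
Leg 2 (327°, 24 mi): east 24 sin 327° = -13.07, north 24 cos 327° = 20.13
Leg 3 (095°, 24 mi): east 24 sin 95° = 23.91, north 24 cos 95° = -2.09
Net displacement: 32.05 east, 37.81 north. Direction back to start is (-32.05, -37.81): bearing = atan2(-32.05, -37.81) mod 360° = 220.28° ≈ 220°.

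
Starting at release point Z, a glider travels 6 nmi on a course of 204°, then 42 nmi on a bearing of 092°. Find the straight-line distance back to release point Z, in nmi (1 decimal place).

40.1 nmi

Leg 1 (204°, 6 nmi): east 6 sin 204° = -2.44, north 6 cos 204° = -5.48
Leg 2 (092°, 42 nmi): east 42 sin 92° = 41.97, north 42 cos 92° = -1.47
Net: 39.53 east, -6.95 north. Distance = √((39.53)² + (-6.95)²) = 40.140 nmi.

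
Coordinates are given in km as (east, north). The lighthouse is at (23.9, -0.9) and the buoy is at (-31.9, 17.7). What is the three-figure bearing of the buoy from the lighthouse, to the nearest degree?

288°

Δeast = -31.9 − 23.9 = -55.80; Δnorth = 17.7 − -0.9 = 18.60.
Bearing = atan2(Δeast, Δnorth) mod 360° = 288.43° ≈ 288°.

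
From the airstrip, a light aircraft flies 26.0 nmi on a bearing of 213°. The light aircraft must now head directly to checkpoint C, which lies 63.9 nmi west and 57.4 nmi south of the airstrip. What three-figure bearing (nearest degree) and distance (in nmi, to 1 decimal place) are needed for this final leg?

Leg 1 (213°, 26.0 nmi): east 26.0 sin 213° = -14.16, north 26.0 cos 213° = -21.81
Current position: (-14.16, -21.81). Target: (-63.9, -57.4). Remaining: Δeast = -49.74, Δnorth = -35.59.
Bearing = atan2(-49.74, -35.59) mod 360° = 234.41°; distance = √((-49.74)² + (-35.59)²) = 61.164 nmi.

234°, 61.2 nmi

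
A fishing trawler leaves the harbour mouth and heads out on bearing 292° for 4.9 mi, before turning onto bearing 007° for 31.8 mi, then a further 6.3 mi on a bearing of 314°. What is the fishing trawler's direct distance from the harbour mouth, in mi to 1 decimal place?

38.1 mi

Leg 1 (292°, 4.9 mi): east 4.9 sin 292° = -4.54, north 4.9 cos 292° = 1.84
Leg 2 (007°, 31.8 mi): east 31.8 sin 7° = 3.88, north 31.8 cos 7° = 31.56
Leg 3 (314°, 6.3 mi): east 6.3 sin 314° = -4.53, north 6.3 cos 314° = 4.38
Net: -5.20 east, 37.77 north. Distance = √((-5.20)² + (37.77)²) = 38.131 mi.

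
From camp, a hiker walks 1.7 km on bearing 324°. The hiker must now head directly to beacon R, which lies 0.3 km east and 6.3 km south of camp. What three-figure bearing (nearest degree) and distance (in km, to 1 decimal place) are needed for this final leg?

170°, 7.8 km

Leg 1 (324°, 1.7 km): east 1.7 sin 324° = -1.00, north 1.7 cos 324° = 1.38
Current position: (-1.00, 1.38). Target: (0.3, -6.3). Remaining: Δeast = 1.30, Δnorth = -7.68.
Bearing = atan2(1.30, -7.68) mod 360° = 170.39°; distance = √((1.30)² + (-7.68)²) = 7.785 km.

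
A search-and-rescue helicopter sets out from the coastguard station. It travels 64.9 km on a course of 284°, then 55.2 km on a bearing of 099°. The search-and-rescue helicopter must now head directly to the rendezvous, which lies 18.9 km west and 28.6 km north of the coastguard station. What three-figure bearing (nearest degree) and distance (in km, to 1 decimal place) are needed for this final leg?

334°, 23.9 km

Leg 1 (284°, 64.9 km): east 64.9 sin 284° = -62.97, north 64.9 cos 284° = 15.70
Leg 2 (099°, 55.2 km): east 55.2 sin 99° = 54.52, north 55.2 cos 99° = -8.64
Current position: (-8.45, 7.07). Target: (-18.9, 28.6). Remaining: Δeast = -10.45, Δnorth = 21.53.
Bearing = atan2(-10.45, 21.53) mod 360° = 334.12°; distance = √((-10.45)² + (21.53)²) = 23.935 km.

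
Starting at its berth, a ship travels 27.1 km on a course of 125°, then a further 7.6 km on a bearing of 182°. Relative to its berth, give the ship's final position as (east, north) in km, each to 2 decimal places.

(21.93, -23.14)

Leg 1 (125°, 27.1 km): east 27.1 sin 125° = 22.20, north 27.1 cos 125° = -15.54
Leg 2 (182°, 7.6 km): east 7.6 sin 182° = -0.27, north 7.6 cos 182° = -7.60
Summing: 21.93 km east, -23.14 km north → (21.93, -23.14).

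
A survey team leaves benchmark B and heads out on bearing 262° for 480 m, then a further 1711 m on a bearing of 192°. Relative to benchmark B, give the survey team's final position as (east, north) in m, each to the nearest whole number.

Leg 1 (262°, 480 m): east 480 sin 262° = -475.33, north 480 cos 262° = -66.80
Leg 2 (192°, 1711 m): east 1711 sin 192° = -355.74, north 1711 cos 192° = -1673.61
Summing: -831.07 m east, -1740.41 m north → (-831, -1740).

(-831, -1740)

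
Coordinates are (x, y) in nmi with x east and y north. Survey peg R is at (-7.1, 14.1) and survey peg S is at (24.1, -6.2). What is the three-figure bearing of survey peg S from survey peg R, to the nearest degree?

123°

Δeast = 24.1 − -7.1 = 31.20; Δnorth = -6.2 − 14.1 = -20.30.
Bearing = atan2(Δeast, Δnorth) mod 360° = 123.05° ≈ 123°.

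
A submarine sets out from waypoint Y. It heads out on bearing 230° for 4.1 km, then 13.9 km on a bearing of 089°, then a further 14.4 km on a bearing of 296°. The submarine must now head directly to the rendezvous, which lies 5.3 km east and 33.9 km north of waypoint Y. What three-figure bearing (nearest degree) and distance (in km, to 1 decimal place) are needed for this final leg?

014°, 30.9 km

Leg 1 (230°, 4.1 km): east 4.1 sin 230° = -3.14, north 4.1 cos 230° = -2.64
Leg 2 (089°, 13.9 km): east 13.9 sin 89° = 13.90, north 13.9 cos 89° = 0.24
Leg 3 (296°, 14.4 km): east 14.4 sin 296° = -12.94, north 14.4 cos 296° = 6.31
Current position: (-2.19, 3.92). Target: (5.3, 33.9). Remaining: Δeast = 7.49, Δnorth = 29.98.
Bearing = atan2(7.49, 29.98) mod 360° = 14.02°; distance = √((7.49)² + (29.98)²) = 30.901 km.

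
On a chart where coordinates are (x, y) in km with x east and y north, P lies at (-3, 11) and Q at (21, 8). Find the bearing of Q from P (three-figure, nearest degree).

097°

Δeast = 21 − -3 = 24.00; Δnorth = 8 − 11 = -3.00.
Bearing = atan2(Δeast, Δnorth) mod 360° = 97.13° ≈ 097°.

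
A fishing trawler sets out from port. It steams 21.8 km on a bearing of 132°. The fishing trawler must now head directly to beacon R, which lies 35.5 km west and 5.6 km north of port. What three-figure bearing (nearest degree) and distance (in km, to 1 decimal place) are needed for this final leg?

291°, 55.5 km

Leg 1 (132°, 21.8 km): east 21.8 sin 132° = 16.20, north 21.8 cos 132° = -14.59
Current position: (16.20, -14.59). Target: (-35.5, 5.6). Remaining: Δeast = -51.70, Δnorth = 20.19.
Bearing = atan2(-51.70, 20.19) mod 360° = 291.33°; distance = √((-51.70)² + (20.19)²) = 55.502 km.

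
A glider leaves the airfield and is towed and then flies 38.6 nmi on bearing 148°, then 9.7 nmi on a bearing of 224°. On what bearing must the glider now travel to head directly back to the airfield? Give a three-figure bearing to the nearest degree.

341°

Leg 1 (148°, 38.6 nmi): east 38.6 sin 148° = 20.45, north 38.6 cos 148° = -32.73
Leg 2 (224°, 9.7 nmi): east 9.7 sin 224° = -6.74, north 9.7 cos 224° = -6.98
Net displacement: 13.72 east, -39.71 north. Direction back to start is (-13.72, 39.71): bearing = atan2(-13.72, 39.71) mod 360° = 340.94° ≈ 341°.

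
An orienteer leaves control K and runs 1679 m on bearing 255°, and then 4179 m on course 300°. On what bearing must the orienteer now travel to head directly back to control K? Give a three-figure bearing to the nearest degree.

Leg 1 (255°, 1679 m): east 1679 sin 255° = -1621.79, north 1679 cos 255° = -434.56
Leg 2 (300°, 4179 m): east 4179 sin 300° = -3619.12, north 4179 cos 300° = 2089.50
Net displacement: -5240.91 east, 1654.94 north. Direction back to start is (5240.91, -1654.94): bearing = atan2(5240.91, -1654.94) mod 360° = 107.52° ≈ 108°.

108°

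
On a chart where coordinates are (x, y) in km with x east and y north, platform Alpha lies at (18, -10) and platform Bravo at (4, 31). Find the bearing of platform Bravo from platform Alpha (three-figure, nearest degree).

341°

Δeast = 4 − 18 = -14.00; Δnorth = 31 − -10 = 41.00.
Bearing = atan2(Δeast, Δnorth) mod 360° = 341.15° ≈ 341°.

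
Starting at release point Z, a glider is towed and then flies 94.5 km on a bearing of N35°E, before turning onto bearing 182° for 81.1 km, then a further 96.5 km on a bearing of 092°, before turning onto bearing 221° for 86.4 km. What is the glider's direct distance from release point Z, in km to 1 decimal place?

Leg 1 (N35°E, 94.5 km): east 94.5 sin 35° = 54.20, north 94.5 cos 35° = 77.41
Leg 2 (182°, 81.1 km): east 81.1 sin 182° = -2.83, north 81.1 cos 182° = -81.05
Leg 3 (092°, 96.5 km): east 96.5 sin 92° = 96.44, north 96.5 cos 92° = -3.37
Leg 4 (221°, 86.4 km): east 86.4 sin 221° = -56.68, north 86.4 cos 221° = -65.21
Net: 91.13 east, -72.22 north. Distance = √((91.13)² + (-72.22)²) = 116.275 km.

116.3 km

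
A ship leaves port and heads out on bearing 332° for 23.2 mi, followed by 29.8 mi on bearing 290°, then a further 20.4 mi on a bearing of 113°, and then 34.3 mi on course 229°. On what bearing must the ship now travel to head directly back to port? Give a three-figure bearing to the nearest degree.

090°

Leg 1 (332°, 23.2 mi): east 23.2 sin 332° = -10.89, north 23.2 cos 332° = 20.48
Leg 2 (290°, 29.8 mi): east 29.8 sin 290° = -28.00, north 29.8 cos 290° = 10.19
Leg 3 (113°, 20.4 mi): east 20.4 sin 113° = 18.78, north 20.4 cos 113° = -7.97
Leg 4 (229°, 34.3 mi): east 34.3 sin 229° = -25.89, north 34.3 cos 229° = -22.50
Net displacement: -46.00 east, 0.20 north. Direction back to start is (46.00, -0.20): bearing = atan2(46.00, -0.20) mod 360° = 90.25° ≈ 090°.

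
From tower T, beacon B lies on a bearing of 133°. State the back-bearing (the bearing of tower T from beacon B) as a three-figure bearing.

Back-bearing = 133° + 180° = 313°.

313°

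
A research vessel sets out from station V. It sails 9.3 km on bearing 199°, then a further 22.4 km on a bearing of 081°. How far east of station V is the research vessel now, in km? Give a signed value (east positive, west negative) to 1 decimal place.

Leg 1 (199°, 9.3 km): east 9.3 sin 199° = -3.03, north 9.3 cos 199° = -8.79
Leg 2 (081°, 22.4 km): east 22.4 sin 81° = 22.12, north 22.4 cos 81° = 3.50
Net east component: 19.10 km.

19.1 km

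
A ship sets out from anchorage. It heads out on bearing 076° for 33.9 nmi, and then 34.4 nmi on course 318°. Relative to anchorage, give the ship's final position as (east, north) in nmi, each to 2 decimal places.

Leg 1 (076°, 33.9 nmi): east 33.9 sin 76° = 32.89, north 33.9 cos 76° = 8.20
Leg 2 (318°, 34.4 nmi): east 34.4 sin 318° = -23.02, north 34.4 cos 318° = 25.56
Summing: 9.87 nmi east, 33.77 nmi north → (9.87, 33.77).

(9.87, 33.77)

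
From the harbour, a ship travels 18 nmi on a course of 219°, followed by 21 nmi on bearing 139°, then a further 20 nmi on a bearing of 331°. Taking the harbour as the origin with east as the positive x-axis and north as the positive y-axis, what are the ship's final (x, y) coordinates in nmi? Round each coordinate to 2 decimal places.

Leg 1 (219°, 18 nmi): east 18 sin 219° = -11.33, north 18 cos 219° = -13.99
Leg 2 (139°, 21 nmi): east 21 sin 139° = 13.78, north 21 cos 139° = -15.85
Leg 3 (331°, 20 nmi): east 20 sin 331° = -9.70, north 20 cos 331° = 17.49
Summing: -7.25 nmi east, -12.35 nmi north → (-7.25, -12.35).

(-7.25, -12.35)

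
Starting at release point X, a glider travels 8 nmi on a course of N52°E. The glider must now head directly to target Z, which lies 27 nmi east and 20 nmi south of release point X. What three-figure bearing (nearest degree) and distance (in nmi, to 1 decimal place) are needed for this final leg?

Leg 1 (N52°E, 8 nmi): east 8 sin 52° = 6.30, north 8 cos 52° = 4.93
Current position: (6.30, 4.93). Target: (27, -20). Remaining: Δeast = 20.70, Δnorth = -24.93.
Bearing = atan2(20.70, -24.93) mod 360° = 140.30°; distance = √((20.70)² + (-24.93)²) = 32.397 nmi.

140°, 32.4 nmi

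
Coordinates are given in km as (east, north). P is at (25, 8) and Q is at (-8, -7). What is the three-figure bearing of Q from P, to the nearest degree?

Δeast = -8 − 25 = -33.00; Δnorth = -7 − 8 = -15.00.
Bearing = atan2(Δeast, Δnorth) mod 360° = 245.56° ≈ 246°.

246°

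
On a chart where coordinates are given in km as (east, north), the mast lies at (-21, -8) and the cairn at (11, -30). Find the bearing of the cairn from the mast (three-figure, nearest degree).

Δeast = 11 − -21 = 32.00; Δnorth = -30 − -8 = -22.00.
Bearing = atan2(Δeast, Δnorth) mod 360° = 124.51° ≈ 125°.

125°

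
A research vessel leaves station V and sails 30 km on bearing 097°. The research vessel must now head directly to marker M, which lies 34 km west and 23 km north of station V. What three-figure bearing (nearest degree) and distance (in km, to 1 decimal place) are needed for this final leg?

293°, 69.1 km

Leg 1 (097°, 30 km): east 30 sin 97° = 29.78, north 30 cos 97° = -3.66
Current position: (29.78, -3.66). Target: (-34, 23). Remaining: Δeast = -63.78, Δnorth = 26.66.
Bearing = atan2(-63.78, 26.66) mod 360° = 292.68°; distance = √((-63.78)² + (26.66)²) = 69.123 km.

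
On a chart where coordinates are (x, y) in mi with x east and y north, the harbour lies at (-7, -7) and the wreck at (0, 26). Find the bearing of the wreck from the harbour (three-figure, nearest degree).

Δeast = 0 − -7 = 7.00; Δnorth = 26 − -7 = 33.00.
Bearing = atan2(Δeast, Δnorth) mod 360° = 11.98° ≈ 012°.

012°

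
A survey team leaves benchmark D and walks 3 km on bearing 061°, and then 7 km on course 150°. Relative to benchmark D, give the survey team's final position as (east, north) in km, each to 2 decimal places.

Leg 1 (061°, 3 km): east 3 sin 61° = 2.62, north 3 cos 61° = 1.45
Leg 2 (150°, 7 km): east 7 sin 150° = 3.50, north 7 cos 150° = -6.06
Summing: 6.12 km east, -4.61 km north → (6.12, -4.61).

(6.12, -4.61)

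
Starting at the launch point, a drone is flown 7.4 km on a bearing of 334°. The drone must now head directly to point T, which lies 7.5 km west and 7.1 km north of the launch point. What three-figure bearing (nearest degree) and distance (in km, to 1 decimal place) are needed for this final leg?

276°, 4.3 km

Leg 1 (334°, 7.4 km): east 7.4 sin 334° = -3.24, north 7.4 cos 334° = 6.65
Current position: (-3.24, 6.65). Target: (-7.5, 7.1). Remaining: Δeast = -4.26, Δnorth = 0.45.
Bearing = atan2(-4.26, 0.45) mod 360° = 276.02°; distance = √((-4.26)² + (0.45)²) = 4.280 km.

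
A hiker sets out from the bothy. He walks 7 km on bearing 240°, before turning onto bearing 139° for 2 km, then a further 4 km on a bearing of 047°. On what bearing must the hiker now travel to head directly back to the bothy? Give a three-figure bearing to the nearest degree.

039°

Leg 1 (240°, 7 km): east 7 sin 240° = -6.06, north 7 cos 240° = -3.50
Leg 2 (139°, 2 km): east 2 sin 139° = 1.31, north 2 cos 139° = -1.51
Leg 3 (047°, 4 km): east 4 sin 47° = 2.93, north 4 cos 47° = 2.73
Net displacement: -1.82 east, -2.28 north. Direction back to start is (1.82, 2.28): bearing = atan2(1.82, 2.28) mod 360° = 38.65° ≈ 039°.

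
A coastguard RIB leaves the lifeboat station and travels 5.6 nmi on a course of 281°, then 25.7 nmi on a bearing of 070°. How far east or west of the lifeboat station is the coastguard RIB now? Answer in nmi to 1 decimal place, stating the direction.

18.7 nmi east

Leg 1 (281°, 5.6 nmi): east 5.6 sin 281° = -5.50, north 5.6 cos 281° = 1.07
Leg 2 (070°, 25.7 nmi): east 25.7 sin 70° = 24.15, north 25.7 cos 70° = 8.79
Net east component: 18.65 nmi.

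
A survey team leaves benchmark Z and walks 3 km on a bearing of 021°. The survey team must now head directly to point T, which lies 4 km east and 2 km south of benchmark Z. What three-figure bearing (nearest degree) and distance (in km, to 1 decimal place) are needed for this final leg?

Leg 1 (021°, 3 km): east 3 sin 21° = 1.08, north 3 cos 21° = 2.80
Current position: (1.08, 2.80). Target: (4, -2). Remaining: Δeast = 2.92, Δnorth = -4.80.
Bearing = atan2(2.92, -4.80) mod 360° = 148.65°; distance = √((2.92)² + (-4.80)²) = 5.622 km.

149°, 5.6 km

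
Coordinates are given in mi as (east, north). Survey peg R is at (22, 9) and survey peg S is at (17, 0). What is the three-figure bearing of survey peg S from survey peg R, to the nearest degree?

209°

Δeast = 17 − 22 = -5.00; Δnorth = 0 − 9 = -9.00.
Bearing = atan2(Δeast, Δnorth) mod 360° = 209.05° ≈ 209°.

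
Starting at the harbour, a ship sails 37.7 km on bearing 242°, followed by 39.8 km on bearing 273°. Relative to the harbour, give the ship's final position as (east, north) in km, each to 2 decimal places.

(-73.03, -15.62)

Leg 1 (242°, 37.7 km): east 37.7 sin 242° = -33.29, north 37.7 cos 242° = -17.70
Leg 2 (273°, 39.8 km): east 39.8 sin 273° = -39.75, north 39.8 cos 273° = 2.08
Summing: -73.03 km east, -15.62 km north → (-73.03, -15.62).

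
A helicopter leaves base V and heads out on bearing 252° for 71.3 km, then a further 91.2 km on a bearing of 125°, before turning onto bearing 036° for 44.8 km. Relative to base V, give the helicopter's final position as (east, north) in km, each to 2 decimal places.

(33.23, -38.10)

Leg 1 (252°, 71.3 km): east 71.3 sin 252° = -67.81, north 71.3 cos 252° = -22.03
Leg 2 (125°, 91.2 km): east 91.2 sin 125° = 74.71, north 91.2 cos 125° = -52.31
Leg 3 (036°, 44.8 km): east 44.8 sin 36° = 26.33, north 44.8 cos 36° = 36.24
Summing: 33.23 km east, -38.10 km north → (33.23, -38.10).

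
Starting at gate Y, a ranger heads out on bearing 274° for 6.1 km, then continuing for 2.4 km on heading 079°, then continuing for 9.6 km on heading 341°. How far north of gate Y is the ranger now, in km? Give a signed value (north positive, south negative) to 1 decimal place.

10.0 km

Leg 1 (274°, 6.1 km): east 6.1 sin 274° = -6.09, north 6.1 cos 274° = 0.43
Leg 2 (079°, 2.4 km): east 2.4 sin 79° = 2.36, north 2.4 cos 79° = 0.46
Leg 3 (341°, 9.6 km): east 9.6 sin 341° = -3.13, north 9.6 cos 341° = 9.08
Net north component: 9.96 km.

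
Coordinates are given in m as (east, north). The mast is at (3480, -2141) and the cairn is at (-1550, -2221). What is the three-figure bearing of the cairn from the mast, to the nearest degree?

Δeast = -1550 − 3480 = -5030.00; Δnorth = -2221 − -2141 = -80.00.
Bearing = atan2(Δeast, Δnorth) mod 360° = 269.09° ≈ 269°.

269°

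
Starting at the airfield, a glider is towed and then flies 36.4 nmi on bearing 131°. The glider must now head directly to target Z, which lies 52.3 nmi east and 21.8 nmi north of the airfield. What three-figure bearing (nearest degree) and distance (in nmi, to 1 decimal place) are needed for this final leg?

Leg 1 (131°, 36.4 nmi): east 36.4 sin 131° = 27.47, north 36.4 cos 131° = -23.88
Current position: (27.47, -23.88). Target: (52.3, 21.8). Remaining: Δeast = 24.83, Δnorth = 45.68.
Bearing = atan2(24.83, 45.68) mod 360° = 28.53°; distance = √((24.83)² + (45.68)²) = 51.992 nmi.

029°, 52.0 nmi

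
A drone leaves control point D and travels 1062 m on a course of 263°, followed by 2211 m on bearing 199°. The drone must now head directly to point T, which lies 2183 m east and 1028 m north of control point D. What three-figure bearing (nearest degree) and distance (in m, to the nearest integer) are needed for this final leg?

Leg 1 (263°, 1062 m): east 1062 sin 263° = -1054.08, north 1062 cos 263° = -129.43
Leg 2 (199°, 2211 m): east 2211 sin 199° = -719.83, north 2211 cos 199° = -2090.54
Current position: (-1773.92, -2219.97). Target: (2183, 1028). Remaining: Δeast = 3956.92, Δnorth = 3247.97.
Bearing = atan2(3956.92, 3247.97) mod 360° = 50.62°; distance = √((3956.92)² + (3247.97)²) = 5119.225 m.

051°, 5119 m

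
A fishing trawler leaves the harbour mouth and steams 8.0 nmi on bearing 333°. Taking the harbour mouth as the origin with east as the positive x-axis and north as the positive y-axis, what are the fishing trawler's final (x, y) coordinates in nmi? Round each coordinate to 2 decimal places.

(-3.63, 7.13)

Leg 1 (333°, 8.0 nmi): east 8.0 sin 333° = -3.63, north 8.0 cos 333° = 7.13
Summing: -3.63 nmi east, 7.13 nmi north → (-3.63, 7.13).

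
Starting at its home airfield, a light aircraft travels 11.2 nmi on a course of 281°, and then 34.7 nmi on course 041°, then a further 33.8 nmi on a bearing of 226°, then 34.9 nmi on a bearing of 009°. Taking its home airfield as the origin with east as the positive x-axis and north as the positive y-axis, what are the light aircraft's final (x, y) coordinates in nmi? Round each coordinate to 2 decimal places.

Leg 1 (281°, 11.2 nmi): east 11.2 sin 281° = -10.99, north 11.2 cos 281° = 2.14
Leg 2 (041°, 34.7 nmi): east 34.7 sin 41° = 22.77, north 34.7 cos 41° = 26.19
Leg 3 (226°, 33.8 nmi): east 33.8 sin 226° = -24.31, north 33.8 cos 226° = -23.48
Leg 4 (009°, 34.9 nmi): east 34.9 sin 9° = 5.46, north 34.9 cos 9° = 34.47
Summing: -7.08 nmi east, 39.32 nmi north → (-7.08, 39.32).

(-7.08, 39.32)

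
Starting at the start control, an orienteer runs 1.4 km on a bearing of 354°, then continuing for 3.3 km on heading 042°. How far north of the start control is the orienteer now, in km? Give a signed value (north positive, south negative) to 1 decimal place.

Leg 1 (354°, 1.4 km): east 1.4 sin 354° = -0.15, north 1.4 cos 354° = 1.39
Leg 2 (042°, 3.3 km): east 3.3 sin 42° = 2.21, north 3.3 cos 42° = 2.45
Net north component: 3.84 km.

3.8 km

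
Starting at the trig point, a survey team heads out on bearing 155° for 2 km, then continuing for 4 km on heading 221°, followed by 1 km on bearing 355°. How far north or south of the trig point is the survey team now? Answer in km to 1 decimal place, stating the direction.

3.8 km south

Leg 1 (155°, 2 km): east 2 sin 155° = 0.85, north 2 cos 155° = -1.81
Leg 2 (221°, 4 km): east 4 sin 221° = -2.62, north 4 cos 221° = -3.02
Leg 3 (355°, 1 km): east 1 sin 355° = -0.09, north 1 cos 355° = 1.00
Net north component: -3.84 km.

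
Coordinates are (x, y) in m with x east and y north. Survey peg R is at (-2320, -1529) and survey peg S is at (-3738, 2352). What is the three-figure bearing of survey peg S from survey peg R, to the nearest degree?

340°

Δeast = -3738 − -2320 = -1418.00; Δnorth = 2352 − -1529 = 3881.00.
Bearing = atan2(Δeast, Δnorth) mod 360° = 339.93° ≈ 340°.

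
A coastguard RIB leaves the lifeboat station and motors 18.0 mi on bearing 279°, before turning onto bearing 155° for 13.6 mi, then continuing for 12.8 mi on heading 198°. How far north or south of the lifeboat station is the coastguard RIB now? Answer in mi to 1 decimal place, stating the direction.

21.7 mi south

Leg 1 (279°, 18.0 mi): east 18.0 sin 279° = -17.78, north 18.0 cos 279° = 2.82
Leg 2 (155°, 13.6 mi): east 13.6 sin 155° = 5.75, north 13.6 cos 155° = -12.33
Leg 3 (198°, 12.8 mi): east 12.8 sin 198° = -3.96, north 12.8 cos 198° = -12.17
Net north component: -21.68 mi.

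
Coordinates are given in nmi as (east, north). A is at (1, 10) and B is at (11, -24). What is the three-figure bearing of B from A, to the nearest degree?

Δeast = 11 − 1 = 10.00; Δnorth = -24 − 10 = -34.00.
Bearing = atan2(Δeast, Δnorth) mod 360° = 163.61° ≈ 164°.

164°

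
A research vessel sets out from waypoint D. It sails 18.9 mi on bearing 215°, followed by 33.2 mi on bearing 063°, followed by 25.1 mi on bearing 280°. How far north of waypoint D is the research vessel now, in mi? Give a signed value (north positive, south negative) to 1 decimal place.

3.9 mi

Leg 1 (215°, 18.9 mi): east 18.9 sin 215° = -10.84, north 18.9 cos 215° = -15.48
Leg 2 (063°, 33.2 mi): east 33.2 sin 63° = 29.58, north 33.2 cos 63° = 15.07
Leg 3 (280°, 25.1 mi): east 25.1 sin 280° = -24.72, north 25.1 cos 280° = 4.36
Net north component: 3.95 mi.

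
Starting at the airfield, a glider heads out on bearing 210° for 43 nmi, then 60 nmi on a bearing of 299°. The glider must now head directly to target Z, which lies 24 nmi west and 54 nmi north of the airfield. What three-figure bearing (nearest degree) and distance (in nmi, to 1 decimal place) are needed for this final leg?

039°, 79.8 nmi

Leg 1 (210°, 43 nmi): east 43 sin 210° = -21.50, north 43 cos 210° = -37.24
Leg 2 (299°, 60 nmi): east 60 sin 299° = -52.48, north 60 cos 299° = 29.09
Current position: (-73.98, -8.15). Target: (-24, 54). Remaining: Δeast = 49.98, Δnorth = 62.15.
Bearing = atan2(49.98, 62.15) mod 360° = 38.80°; distance = √((49.98)² + (62.15)²) = 79.752 nmi.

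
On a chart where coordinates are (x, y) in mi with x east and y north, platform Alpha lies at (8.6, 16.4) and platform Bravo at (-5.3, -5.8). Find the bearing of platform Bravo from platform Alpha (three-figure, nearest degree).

Δeast = -5.3 − 8.6 = -13.90; Δnorth = -5.8 − 16.4 = -22.20.
Bearing = atan2(Δeast, Δnorth) mod 360° = 212.05° ≈ 212°.

212°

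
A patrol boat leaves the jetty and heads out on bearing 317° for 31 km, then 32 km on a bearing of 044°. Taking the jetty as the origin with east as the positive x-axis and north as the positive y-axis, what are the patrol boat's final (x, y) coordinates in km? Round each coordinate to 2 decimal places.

Leg 1 (317°, 31 km): east 31 sin 317° = -21.14, north 31 cos 317° = 22.67
Leg 2 (044°, 32 km): east 32 sin 44° = 22.23, north 32 cos 44° = 23.02
Summing: 1.09 km east, 45.69 km north → (1.09, 45.69).

(1.09, 45.69)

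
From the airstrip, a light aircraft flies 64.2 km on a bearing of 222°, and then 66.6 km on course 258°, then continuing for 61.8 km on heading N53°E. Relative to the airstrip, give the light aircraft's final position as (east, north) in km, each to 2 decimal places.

(-58.75, -24.36)

Leg 1 (222°, 64.2 km): east 64.2 sin 222° = -42.96, north 64.2 cos 222° = -47.71
Leg 2 (258°, 66.6 km): east 66.6 sin 258° = -65.14, north 66.6 cos 258° = -13.85
Leg 3 (N53°E, 61.8 km): east 61.8 sin 53° = 49.36, north 61.8 cos 53° = 37.19
Summing: -58.75 km east, -24.36 km north → (-58.75, -24.36).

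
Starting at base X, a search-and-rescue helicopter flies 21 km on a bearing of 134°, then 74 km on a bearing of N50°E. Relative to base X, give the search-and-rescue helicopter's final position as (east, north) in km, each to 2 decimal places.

(71.79, 32.98)

Leg 1 (134°, 21 km): east 21 sin 134° = 15.11, north 21 cos 134° = -14.59
Leg 2 (N50°E, 74 km): east 74 sin 50° = 56.69, north 74 cos 50° = 47.57
Summing: 71.79 km east, 32.98 km north → (71.79, 32.98).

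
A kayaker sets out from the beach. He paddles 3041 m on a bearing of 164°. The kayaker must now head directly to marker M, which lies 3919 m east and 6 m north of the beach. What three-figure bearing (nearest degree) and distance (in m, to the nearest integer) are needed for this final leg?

046°, 4251 m

Leg 1 (164°, 3041 m): east 3041 sin 164° = 838.21, north 3041 cos 164° = -2923.20
Current position: (838.21, -2923.20). Target: (3919, 6). Remaining: Δeast = 3080.79, Δnorth = 2929.20.
Bearing = atan2(3080.79, 2929.20) mod 360° = 46.44°; distance = √((3080.79)² + (2929.20)²) = 4251.052 m.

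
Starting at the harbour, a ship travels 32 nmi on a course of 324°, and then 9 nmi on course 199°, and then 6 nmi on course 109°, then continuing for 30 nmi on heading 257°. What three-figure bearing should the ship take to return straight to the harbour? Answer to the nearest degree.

101°

Leg 1 (324°, 32 nmi): east 32 sin 324° = -18.81, north 32 cos 324° = 25.89
Leg 2 (199°, 9 nmi): east 9 sin 199° = -2.93, north 9 cos 199° = -8.51
Leg 3 (109°, 6 nmi): east 6 sin 109° = 5.67, north 6 cos 109° = -1.95
Leg 4 (257°, 30 nmi): east 30 sin 257° = -29.23, north 30 cos 257° = -6.75
Net displacement: -45.30 east, 8.68 north. Direction back to start is (45.30, -8.68): bearing = atan2(45.30, -8.68) mod 360° = 100.84° ≈ 101°.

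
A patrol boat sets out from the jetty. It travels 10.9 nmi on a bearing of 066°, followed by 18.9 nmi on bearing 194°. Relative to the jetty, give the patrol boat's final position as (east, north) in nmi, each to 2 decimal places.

(5.39, -13.91)

Leg 1 (066°, 10.9 nmi): east 10.9 sin 66° = 9.96, north 10.9 cos 66° = 4.43
Leg 2 (194°, 18.9 nmi): east 18.9 sin 194° = -4.57, north 18.9 cos 194° = -18.34
Summing: 5.39 nmi east, -13.91 nmi north → (5.39, -13.91).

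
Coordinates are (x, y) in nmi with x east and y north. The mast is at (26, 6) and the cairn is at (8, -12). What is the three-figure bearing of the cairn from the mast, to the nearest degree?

225°

Δeast = 8 − 26 = -18.00; Δnorth = -12 − 6 = -18.00.
Bearing = atan2(Δeast, Δnorth) mod 360° = 225.00° ≈ 225°.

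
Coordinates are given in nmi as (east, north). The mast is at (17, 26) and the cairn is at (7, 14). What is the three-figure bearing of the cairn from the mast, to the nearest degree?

220°

Δeast = 7 − 17 = -10.00; Δnorth = 14 − 26 = -12.00.
Bearing = atan2(Δeast, Δnorth) mod 360° = 219.81° ≈ 220°.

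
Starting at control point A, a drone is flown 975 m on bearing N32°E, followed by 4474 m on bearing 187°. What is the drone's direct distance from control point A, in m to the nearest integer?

Leg 1 (N32°E, 975 m): east 975 sin 32° = 516.67, north 975 cos 32° = 826.85
Leg 2 (187°, 4474 m): east 4474 sin 187° = -545.24, north 4474 cos 187° = -4440.65
Net: -28.57 east, -3613.80 north. Distance = √((-28.57)² + (-3613.80)²) = 3613.918 m.

3614 m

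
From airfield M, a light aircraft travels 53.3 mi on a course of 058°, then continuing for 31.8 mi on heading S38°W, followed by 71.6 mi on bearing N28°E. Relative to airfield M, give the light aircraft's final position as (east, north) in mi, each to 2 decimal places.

Leg 1 (058°, 53.3 mi): east 53.3 sin 58° = 45.20, north 53.3 cos 58° = 28.24
Leg 2 (S38°W, 31.8 mi): east 31.8 sin 218° = -19.58, north 31.8 cos 218° = -25.06
Leg 3 (N28°E, 71.6 mi): east 71.6 sin 28° = 33.61, north 71.6 cos 28° = 63.22
Summing: 59.24 mi east, 66.41 mi north → (59.24, 66.41).

(59.24, 66.41)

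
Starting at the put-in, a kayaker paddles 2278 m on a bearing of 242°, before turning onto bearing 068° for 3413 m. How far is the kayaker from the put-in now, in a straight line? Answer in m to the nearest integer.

1172 m

Leg 1 (242°, 2278 m): east 2278 sin 242° = -2011.35, north 2278 cos 242° = -1069.46
Leg 2 (068°, 3413 m): east 3413 sin 68° = 3164.48, north 3413 cos 68° = 1278.53
Net: 1153.12 east, 209.08 north. Distance = √((1153.12)² + (209.08)²) = 1171.925 m.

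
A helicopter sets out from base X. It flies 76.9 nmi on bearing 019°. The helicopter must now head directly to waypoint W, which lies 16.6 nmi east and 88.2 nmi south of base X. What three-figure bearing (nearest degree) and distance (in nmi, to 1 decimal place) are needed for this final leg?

183°, 161.1 nmi

Leg 1 (019°, 76.9 nmi): east 76.9 sin 19° = 25.04, north 76.9 cos 19° = 72.71
Current position: (25.04, 72.71). Target: (16.6, -88.2). Remaining: Δeast = -8.44, Δnorth = -160.91.
Bearing = atan2(-8.44, -160.91) mod 360° = 183.00°; distance = √((-8.44)² + (-160.91)²) = 161.131 nmi.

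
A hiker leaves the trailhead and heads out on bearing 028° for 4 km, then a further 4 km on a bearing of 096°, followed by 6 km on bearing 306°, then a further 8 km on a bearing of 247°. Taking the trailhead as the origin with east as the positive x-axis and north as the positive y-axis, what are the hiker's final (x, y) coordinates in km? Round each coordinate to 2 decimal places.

(-6.36, 3.51)

Leg 1 (028°, 4 km): east 4 sin 28° = 1.88, north 4 cos 28° = 3.53
Leg 2 (096°, 4 km): east 4 sin 96° = 3.98, north 4 cos 96° = -0.42
Leg 3 (306°, 6 km): east 6 sin 306° = -4.85, north 6 cos 306° = 3.53
Leg 4 (247°, 8 km): east 8 sin 247° = -7.36, north 8 cos 247° = -3.13
Summing: -6.36 km east, 3.51 km north → (-6.36, 3.51).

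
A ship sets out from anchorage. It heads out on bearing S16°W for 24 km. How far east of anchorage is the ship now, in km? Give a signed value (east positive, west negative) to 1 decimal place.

-6.6 km

Leg 1 (S16°W, 24 km): east 24 sin 196° = -6.62, north 24 cos 196° = -23.07
Net east component: -6.62 km.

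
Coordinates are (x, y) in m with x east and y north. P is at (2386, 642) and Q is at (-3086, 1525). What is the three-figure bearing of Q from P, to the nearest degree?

279°

Δeast = -3086 − 2386 = -5472.00; Δnorth = 1525 − 642 = 883.00.
Bearing = atan2(Δeast, Δnorth) mod 360° = 279.17° ≈ 279°.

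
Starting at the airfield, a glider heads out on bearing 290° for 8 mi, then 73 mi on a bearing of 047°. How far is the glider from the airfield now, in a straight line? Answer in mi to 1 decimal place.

Leg 1 (290°, 8 mi): east 8 sin 290° = -7.52, north 8 cos 290° = 2.74
Leg 2 (047°, 73 mi): east 73 sin 47° = 53.39, north 73 cos 47° = 49.79
Net: 45.87 east, 52.52 north. Distance = √((45.87)² + (52.52)²) = 69.733 mi.

69.7 mi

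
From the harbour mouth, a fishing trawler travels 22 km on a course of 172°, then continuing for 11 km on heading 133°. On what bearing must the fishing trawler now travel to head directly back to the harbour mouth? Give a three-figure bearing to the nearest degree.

339°

Leg 1 (172°, 22 km): east 22 sin 172° = 3.06, north 22 cos 172° = -21.79
Leg 2 (133°, 11 km): east 11 sin 133° = 8.04, north 11 cos 133° = -7.50
Net displacement: 11.11 east, -29.29 north. Direction back to start is (-11.11, 29.29): bearing = atan2(-11.11, 29.29) mod 360° = 339.23° ≈ 339°.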